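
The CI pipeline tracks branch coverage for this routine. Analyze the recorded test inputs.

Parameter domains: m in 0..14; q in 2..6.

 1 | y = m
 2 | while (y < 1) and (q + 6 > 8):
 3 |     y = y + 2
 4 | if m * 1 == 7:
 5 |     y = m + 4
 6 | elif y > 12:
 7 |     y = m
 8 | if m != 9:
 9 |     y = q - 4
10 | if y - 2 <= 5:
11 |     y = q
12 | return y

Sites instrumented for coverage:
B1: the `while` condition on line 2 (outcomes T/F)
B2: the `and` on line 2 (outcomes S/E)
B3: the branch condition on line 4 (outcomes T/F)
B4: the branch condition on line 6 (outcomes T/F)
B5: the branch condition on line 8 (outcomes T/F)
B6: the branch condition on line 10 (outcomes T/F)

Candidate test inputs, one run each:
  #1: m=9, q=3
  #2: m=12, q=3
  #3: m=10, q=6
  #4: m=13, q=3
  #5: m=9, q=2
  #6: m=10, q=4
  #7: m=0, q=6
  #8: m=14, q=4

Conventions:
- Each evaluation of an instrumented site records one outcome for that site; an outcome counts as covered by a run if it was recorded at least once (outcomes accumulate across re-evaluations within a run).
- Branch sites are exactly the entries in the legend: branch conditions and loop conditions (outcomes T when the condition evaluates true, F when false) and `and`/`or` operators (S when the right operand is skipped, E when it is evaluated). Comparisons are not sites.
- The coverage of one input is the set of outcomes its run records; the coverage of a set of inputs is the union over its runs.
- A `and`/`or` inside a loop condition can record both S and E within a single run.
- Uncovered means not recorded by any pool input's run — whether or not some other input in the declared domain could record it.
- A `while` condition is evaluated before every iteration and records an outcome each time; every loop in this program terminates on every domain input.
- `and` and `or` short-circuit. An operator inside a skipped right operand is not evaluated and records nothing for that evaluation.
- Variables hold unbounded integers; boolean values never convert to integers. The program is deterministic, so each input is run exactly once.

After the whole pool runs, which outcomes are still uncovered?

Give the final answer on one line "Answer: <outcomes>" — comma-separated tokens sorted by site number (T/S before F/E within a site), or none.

input #1, m=9, q=3: events B2->S, B1->F, B3->F, B4->F, B5->F, B6->F; outcomes B1=F, B2=S, B3=F, B4=F, B5=F, B6=F
input #2, m=12, q=3: events B2->S, B1->F, B3->F, B4->F, B5->T, B6->T; outcomes B1=F, B2=S, B3=F, B4=F, B5=T, B6=T
input #3, m=10, q=6: events B2->S, B1->F, B3->F, B4->F, B5->T, B6->T; outcomes B1=F, B2=S, B3=F, B4=F, B5=T, B6=T
input #4, m=13, q=3: events B2->S, B1->F, B3->F, B4->T, B5->T, B6->T; outcomes B1=F, B2=S, B3=F, B4=T, B5=T, B6=T
input #5, m=9, q=2: events B2->S, B1->F, B3->F, B4->F, B5->F, B6->F; outcomes B1=F, B2=S, B3=F, B4=F, B5=F, B6=F
input #6, m=10, q=4: events B2->S, B1->F, B3->F, B4->F, B5->T, B6->T; outcomes B1=F, B2=S, B3=F, B4=F, B5=T, B6=T
input #7, m=0, q=6: events B2->E, B1->T, B2->S, B1->F, B3->F, B4->F, B5->T, B6->T; outcomes B1=T, B1=F, B2=S, B2=E, B3=F, B4=F, B5=T, B6=T
input #8, m=14, q=4: events B2->S, B1->F, B3->F, B4->T, B5->T, B6->T; outcomes B1=F, B2=S, B3=F, B4=T, B5=T, B6=T
union over the pool: B1=T, B1=F, B2=S, B2=E, B3=F, B4=T, B4=F, B5=T, B5=F, B6=T, B6=F
uncovered (1 of 12): B3=T

Answer: B3=T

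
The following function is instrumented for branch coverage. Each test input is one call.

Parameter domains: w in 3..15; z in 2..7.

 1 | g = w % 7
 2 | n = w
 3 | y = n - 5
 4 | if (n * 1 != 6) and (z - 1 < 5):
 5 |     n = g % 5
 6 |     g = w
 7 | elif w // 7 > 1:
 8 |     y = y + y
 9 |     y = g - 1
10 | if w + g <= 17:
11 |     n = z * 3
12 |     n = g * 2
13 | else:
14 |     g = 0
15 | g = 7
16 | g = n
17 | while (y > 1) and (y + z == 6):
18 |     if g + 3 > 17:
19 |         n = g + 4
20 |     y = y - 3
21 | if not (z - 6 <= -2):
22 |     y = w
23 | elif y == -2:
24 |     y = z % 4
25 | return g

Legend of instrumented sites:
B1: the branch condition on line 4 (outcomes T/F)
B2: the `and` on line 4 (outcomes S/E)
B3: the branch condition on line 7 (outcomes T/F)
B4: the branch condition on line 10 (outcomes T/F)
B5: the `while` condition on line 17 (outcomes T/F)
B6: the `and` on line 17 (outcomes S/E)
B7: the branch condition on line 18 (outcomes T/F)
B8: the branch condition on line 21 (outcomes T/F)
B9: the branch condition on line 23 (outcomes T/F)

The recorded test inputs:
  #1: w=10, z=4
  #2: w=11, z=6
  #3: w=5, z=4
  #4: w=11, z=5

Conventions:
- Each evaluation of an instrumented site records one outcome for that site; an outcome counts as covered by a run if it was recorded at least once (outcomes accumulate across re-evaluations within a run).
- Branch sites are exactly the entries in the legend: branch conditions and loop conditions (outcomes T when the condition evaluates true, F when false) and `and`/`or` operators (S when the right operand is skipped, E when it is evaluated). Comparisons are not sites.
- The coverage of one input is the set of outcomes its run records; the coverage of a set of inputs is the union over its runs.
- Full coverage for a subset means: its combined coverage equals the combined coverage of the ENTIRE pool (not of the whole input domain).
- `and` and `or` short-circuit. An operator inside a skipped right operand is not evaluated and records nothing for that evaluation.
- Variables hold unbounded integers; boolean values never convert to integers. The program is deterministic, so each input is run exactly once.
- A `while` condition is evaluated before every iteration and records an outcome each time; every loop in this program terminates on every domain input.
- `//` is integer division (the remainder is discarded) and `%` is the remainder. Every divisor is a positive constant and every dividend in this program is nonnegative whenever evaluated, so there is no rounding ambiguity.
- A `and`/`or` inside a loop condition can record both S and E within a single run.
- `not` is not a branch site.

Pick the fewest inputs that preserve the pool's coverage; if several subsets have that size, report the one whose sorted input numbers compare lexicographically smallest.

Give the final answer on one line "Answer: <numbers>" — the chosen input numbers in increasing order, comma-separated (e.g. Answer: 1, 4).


run #1 (w=10, z=4) runs B2->E, B1->T, B4->F, B6->E, B5->F, B8->F, B9->F; records B1=T, B2=E, B4=F, B5=F, B6=E, B8=F, B9=F
run #2 (w=11, z=6) runs B2->E, B1->F, B3->F, B4->T, B6->E, B5->F, B8->T; records B1=F, B2=E, B3=F, B4=T, B5=F, B6=E, B8=T
run #3 (w=5, z=4) runs B2->E, B1->T, B4->T, B6->S, B5->F, B8->F, B9->F; records B1=T, B2=E, B4=T, B5=F, B6=S, B8=F, B9=F
run #4 (w=11, z=5) runs B2->E, B1->T, B4->F, B6->E, B5->F, B8->T; records B1=T, B2=E, B4=F, B5=F, B6=E, B8=T
pool-wide coverage (12 outcomes): B1=T, B1=F, B2=E, B3=F, B4=T, B4=F, B5=F, B6=S, B6=E, B8=T, B8=F, B9=F
size 1 is not enough: best union over all size-1 subsets is 7/12
size 2 is not enough: best union over all size-2 subsets is 11/12
at size 3, {1, 2, 3} reaches all 12 outcomes; every lexicographically earlier size-3 subset fails
Answer: 1, 2, 3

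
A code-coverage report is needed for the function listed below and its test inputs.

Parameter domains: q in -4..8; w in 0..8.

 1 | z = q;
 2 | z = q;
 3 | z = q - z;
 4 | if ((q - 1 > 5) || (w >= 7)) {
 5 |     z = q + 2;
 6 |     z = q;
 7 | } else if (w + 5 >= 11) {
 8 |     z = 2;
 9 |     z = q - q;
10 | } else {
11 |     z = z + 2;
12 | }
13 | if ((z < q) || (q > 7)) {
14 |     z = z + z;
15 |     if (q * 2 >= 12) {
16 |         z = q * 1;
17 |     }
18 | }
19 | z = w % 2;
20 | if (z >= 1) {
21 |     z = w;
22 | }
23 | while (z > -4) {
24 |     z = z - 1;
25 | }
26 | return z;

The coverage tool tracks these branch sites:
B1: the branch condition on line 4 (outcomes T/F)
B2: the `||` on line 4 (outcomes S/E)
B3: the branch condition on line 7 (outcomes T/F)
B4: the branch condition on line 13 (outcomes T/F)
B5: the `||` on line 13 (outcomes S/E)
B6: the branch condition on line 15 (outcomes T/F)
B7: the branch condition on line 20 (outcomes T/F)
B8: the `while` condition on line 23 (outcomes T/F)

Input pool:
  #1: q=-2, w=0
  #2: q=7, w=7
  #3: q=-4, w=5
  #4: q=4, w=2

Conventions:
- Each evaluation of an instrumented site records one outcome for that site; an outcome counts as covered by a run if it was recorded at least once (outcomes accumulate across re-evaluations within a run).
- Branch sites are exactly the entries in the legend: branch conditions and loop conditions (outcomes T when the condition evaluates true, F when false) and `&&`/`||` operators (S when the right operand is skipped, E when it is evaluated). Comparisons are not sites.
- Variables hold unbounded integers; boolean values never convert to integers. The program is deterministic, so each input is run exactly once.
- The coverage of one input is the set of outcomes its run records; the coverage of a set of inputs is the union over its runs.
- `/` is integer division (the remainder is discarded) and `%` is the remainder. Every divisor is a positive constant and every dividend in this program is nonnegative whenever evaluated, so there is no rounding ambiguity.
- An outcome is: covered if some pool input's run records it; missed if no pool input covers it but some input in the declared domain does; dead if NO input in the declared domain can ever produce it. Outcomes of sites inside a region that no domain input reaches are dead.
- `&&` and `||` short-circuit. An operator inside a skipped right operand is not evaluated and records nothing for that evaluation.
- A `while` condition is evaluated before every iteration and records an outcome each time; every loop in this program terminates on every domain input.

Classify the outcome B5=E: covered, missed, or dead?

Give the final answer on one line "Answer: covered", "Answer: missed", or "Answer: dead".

B5=E is recorded by pool input(s) 1, 2, 3 -> covered

Answer: covered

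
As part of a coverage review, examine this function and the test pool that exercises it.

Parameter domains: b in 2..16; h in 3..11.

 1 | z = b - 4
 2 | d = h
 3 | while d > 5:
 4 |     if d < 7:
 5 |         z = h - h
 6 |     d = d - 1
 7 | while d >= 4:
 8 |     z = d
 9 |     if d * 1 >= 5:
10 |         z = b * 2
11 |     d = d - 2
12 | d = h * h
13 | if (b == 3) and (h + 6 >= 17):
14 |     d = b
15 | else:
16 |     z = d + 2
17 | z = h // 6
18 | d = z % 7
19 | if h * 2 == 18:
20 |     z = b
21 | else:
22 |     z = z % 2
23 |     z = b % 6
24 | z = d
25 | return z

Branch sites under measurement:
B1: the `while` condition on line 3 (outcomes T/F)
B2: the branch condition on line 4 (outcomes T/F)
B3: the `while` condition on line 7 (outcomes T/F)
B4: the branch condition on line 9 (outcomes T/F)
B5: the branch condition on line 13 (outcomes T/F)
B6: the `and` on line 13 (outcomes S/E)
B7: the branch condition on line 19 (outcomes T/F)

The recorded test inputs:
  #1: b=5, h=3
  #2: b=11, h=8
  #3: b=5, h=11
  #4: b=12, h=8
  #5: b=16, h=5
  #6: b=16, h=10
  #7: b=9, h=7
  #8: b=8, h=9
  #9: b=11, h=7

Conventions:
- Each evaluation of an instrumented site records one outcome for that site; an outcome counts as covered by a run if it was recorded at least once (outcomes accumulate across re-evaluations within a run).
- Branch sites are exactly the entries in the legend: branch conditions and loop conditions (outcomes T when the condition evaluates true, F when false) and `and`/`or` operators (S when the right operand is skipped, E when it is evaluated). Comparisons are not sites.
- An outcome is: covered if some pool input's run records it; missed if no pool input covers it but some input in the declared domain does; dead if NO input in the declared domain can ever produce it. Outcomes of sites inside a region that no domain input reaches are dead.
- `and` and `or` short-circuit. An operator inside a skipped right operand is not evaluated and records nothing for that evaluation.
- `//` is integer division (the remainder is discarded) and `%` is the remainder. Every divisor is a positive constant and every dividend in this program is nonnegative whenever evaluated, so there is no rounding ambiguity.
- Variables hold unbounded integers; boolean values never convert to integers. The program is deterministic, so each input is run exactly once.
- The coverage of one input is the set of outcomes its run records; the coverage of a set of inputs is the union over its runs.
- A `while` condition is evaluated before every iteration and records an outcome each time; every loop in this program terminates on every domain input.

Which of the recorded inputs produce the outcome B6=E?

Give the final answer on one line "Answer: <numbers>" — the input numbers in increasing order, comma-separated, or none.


input #1 (b=5, h=3): never hits B6=E
input #2 (b=11, h=8): never hits B6=E
input #3 (b=5, h=11): never hits B6=E
input #4 (b=12, h=8): never hits B6=E
input #5 (b=16, h=5): never hits B6=E
input #6 (b=16, h=10): never hits B6=E
input #7 (b=9, h=7): never hits B6=E
input #8 (b=8, h=9): never hits B6=E
input #9 (b=11, h=7): never hits B6=E
Answer: none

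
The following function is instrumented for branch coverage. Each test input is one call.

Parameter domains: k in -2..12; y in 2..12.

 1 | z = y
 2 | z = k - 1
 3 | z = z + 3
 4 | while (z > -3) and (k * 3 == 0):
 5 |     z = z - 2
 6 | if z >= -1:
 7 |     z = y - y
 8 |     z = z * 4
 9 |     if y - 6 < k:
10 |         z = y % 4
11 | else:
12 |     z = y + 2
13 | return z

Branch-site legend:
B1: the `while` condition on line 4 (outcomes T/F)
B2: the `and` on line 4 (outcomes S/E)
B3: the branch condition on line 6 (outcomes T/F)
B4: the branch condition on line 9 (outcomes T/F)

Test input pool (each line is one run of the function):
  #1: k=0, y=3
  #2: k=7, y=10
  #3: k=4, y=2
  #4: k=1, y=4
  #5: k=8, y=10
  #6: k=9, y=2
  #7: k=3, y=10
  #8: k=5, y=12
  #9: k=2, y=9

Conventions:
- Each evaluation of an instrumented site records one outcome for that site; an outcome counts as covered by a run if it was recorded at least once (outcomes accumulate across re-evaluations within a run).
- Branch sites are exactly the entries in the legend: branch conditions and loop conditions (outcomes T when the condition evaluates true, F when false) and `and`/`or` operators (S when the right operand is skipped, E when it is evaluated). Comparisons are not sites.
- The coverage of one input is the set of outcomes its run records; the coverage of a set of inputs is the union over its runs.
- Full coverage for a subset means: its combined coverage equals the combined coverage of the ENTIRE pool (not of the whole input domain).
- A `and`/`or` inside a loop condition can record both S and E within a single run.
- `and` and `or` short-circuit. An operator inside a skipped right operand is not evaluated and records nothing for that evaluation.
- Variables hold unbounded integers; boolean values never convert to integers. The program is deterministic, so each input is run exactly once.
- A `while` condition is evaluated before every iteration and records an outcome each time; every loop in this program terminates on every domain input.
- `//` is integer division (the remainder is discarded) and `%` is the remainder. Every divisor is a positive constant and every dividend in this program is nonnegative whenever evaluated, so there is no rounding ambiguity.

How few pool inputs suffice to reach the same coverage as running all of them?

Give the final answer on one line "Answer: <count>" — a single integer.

input #1, k=0, y=3: outcomes B1=T, B1=F, B2=S, B2=E, B3=F
input #2, k=7, y=10: outcomes B1=F, B2=E, B3=T, B4=T
input #3, k=4, y=2: outcomes B1=F, B2=E, B3=T, B4=T
input #4, k=1, y=4: outcomes B1=F, B2=E, B3=T, B4=T
input #5, k=8, y=10: outcomes B1=F, B2=E, B3=T, B4=T
input #6, k=9, y=2: outcomes B1=F, B2=E, B3=T, B4=T
input #7, k=3, y=10: outcomes B1=F, B2=E, B3=T, B4=F
input #8, k=5, y=12: outcomes B1=F, B2=E, B3=T, B4=F
input #9, k=2, y=9: outcomes B1=F, B2=E, B3=T, B4=F
together the pool reaches 8 outcomes: B1=T, B1=F, B2=S, B2=E, B3=T, B3=F, B4=T, B4=F
no size-1 subset reaches all 8 outcomes (best union: 5/8)
no size-2 subset reaches all 8 outcomes (best union: 7/8)
size 3: inputs {1, 2, 7} cover all 8 outcomes, and no lexicographically smaller subset of this size does

Answer: 3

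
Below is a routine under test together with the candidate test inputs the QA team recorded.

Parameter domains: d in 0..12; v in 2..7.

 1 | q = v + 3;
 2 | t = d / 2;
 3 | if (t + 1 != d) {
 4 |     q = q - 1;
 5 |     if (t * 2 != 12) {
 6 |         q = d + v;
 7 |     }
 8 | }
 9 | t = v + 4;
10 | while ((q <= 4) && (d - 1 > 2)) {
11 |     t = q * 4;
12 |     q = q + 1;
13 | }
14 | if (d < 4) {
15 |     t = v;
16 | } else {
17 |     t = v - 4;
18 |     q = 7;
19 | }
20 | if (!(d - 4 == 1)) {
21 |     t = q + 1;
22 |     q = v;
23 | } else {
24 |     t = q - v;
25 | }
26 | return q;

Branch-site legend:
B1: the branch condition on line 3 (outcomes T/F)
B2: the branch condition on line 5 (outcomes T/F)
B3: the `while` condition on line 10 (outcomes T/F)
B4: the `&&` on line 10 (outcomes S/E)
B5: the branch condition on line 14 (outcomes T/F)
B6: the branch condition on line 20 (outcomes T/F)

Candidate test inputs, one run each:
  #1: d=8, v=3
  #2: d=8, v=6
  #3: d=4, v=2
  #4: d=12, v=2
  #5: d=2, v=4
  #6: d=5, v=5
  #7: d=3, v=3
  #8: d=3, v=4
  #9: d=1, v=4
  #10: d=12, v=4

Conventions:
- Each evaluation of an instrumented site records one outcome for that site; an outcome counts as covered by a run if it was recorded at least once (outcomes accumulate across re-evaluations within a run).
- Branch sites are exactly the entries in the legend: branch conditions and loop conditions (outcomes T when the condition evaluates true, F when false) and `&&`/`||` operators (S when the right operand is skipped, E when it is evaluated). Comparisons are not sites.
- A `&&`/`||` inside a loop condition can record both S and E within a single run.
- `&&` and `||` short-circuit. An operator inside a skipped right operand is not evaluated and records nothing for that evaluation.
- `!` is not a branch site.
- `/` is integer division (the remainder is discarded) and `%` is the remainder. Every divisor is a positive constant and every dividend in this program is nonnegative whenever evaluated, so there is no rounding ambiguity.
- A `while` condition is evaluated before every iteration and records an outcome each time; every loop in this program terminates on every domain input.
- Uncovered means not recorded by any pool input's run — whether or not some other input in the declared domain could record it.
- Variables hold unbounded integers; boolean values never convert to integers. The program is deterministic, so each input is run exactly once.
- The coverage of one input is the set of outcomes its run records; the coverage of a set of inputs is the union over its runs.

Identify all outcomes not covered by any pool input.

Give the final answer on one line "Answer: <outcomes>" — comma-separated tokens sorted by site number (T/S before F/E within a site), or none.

run #1 (d=8, v=3) runs B1->T, B2->T, B4->S, B3->F, B5->F, B6->T; records B1=T, B2=T, B3=F, B4=S, B5=F, B6=T
run #2 (d=8, v=6) runs B1->T, B2->T, B4->S, B3->F, B5->F, B6->T; records B1=T, B2=T, B3=F, B4=S, B5=F, B6=T
run #3 (d=4, v=2) runs B1->T, B2->T, B4->S, B3->F, B5->F, B6->T; records B1=T, B2=T, B3=F, B4=S, B5=F, B6=T
run #4 (d=12, v=2) runs B1->T, B2->F, B4->E, B3->T, B4->S, B3->F, B5->F, B6->T; records B1=T, B2=F, B3=T, B3=F, B4=S, B4=E, B5=F, B6=T
run #5 (d=2, v=4) runs B1->F, B4->S, B3->F, B5->T, B6->T; records B1=F, B3=F, B4=S, B5=T, B6=T
run #6 (d=5, v=5) runs B1->T, B2->T, B4->S, B3->F, B5->F, B6->F; records B1=T, B2=T, B3=F, B4=S, B5=F, B6=F
run #7 (d=3, v=3) runs B1->T, B2->T, B4->S, B3->F, B5->T, B6->T; records B1=T, B2=T, B3=F, B4=S, B5=T, B6=T
run #8 (d=3, v=4) runs B1->T, B2->T, B4->S, B3->F, B5->T, B6->T; records B1=T, B2=T, B3=F, B4=S, B5=T, B6=T
run #9 (d=1, v=4) runs B1->F, B4->S, B3->F, B5->T, B6->T; records B1=F, B3=F, B4=S, B5=T, B6=T
run #10 (d=12, v=4) runs B1->T, B2->F, B4->S, B3->F, B5->F, B6->T; records B1=T, B2=F, B3=F, B4=S, B5=F, B6=T
union over the pool: B1=T, B1=F, B2=T, B2=F, B3=T, B3=F, B4=S, B4=E, B5=T, B5=F, B6=T, B6=F
uncovered (0 of 12): none

Answer: none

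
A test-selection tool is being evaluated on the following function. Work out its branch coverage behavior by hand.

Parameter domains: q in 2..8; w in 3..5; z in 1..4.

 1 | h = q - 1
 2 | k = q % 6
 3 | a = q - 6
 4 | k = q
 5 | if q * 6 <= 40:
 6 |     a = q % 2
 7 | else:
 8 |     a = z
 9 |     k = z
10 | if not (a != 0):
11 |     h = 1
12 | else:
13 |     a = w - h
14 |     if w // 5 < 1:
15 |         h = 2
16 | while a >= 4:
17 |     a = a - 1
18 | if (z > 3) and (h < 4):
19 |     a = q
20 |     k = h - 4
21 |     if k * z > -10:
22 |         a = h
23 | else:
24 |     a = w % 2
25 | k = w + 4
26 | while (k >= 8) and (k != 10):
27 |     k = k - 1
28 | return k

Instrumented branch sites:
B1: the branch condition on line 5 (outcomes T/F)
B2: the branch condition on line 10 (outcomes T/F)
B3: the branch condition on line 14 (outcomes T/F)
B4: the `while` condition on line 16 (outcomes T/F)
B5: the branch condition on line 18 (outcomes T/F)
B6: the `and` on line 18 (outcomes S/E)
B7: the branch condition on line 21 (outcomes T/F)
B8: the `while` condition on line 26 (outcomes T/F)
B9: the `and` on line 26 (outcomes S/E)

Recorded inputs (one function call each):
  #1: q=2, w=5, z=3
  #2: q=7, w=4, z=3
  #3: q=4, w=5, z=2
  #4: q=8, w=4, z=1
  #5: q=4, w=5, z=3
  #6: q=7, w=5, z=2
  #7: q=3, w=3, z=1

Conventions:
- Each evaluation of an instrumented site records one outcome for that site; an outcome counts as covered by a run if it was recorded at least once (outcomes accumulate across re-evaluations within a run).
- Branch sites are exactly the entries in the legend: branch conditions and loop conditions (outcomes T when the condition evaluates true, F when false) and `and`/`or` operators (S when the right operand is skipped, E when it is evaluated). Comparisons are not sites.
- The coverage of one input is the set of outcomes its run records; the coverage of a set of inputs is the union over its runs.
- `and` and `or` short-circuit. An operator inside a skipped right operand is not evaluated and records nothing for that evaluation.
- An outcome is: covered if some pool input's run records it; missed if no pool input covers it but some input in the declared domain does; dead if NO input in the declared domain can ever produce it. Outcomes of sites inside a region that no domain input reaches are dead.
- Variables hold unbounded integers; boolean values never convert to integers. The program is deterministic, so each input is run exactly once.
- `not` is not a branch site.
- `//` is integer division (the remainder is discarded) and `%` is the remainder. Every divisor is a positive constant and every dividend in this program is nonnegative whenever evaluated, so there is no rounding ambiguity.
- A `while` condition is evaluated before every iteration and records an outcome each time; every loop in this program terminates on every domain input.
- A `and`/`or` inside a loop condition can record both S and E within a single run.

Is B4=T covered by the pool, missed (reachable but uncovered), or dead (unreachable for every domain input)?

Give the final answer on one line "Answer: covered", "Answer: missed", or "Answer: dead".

no pool input records B4=T
checking all 84 inputs in the declared domain: B4=T is never recorded -> dead

Answer: dead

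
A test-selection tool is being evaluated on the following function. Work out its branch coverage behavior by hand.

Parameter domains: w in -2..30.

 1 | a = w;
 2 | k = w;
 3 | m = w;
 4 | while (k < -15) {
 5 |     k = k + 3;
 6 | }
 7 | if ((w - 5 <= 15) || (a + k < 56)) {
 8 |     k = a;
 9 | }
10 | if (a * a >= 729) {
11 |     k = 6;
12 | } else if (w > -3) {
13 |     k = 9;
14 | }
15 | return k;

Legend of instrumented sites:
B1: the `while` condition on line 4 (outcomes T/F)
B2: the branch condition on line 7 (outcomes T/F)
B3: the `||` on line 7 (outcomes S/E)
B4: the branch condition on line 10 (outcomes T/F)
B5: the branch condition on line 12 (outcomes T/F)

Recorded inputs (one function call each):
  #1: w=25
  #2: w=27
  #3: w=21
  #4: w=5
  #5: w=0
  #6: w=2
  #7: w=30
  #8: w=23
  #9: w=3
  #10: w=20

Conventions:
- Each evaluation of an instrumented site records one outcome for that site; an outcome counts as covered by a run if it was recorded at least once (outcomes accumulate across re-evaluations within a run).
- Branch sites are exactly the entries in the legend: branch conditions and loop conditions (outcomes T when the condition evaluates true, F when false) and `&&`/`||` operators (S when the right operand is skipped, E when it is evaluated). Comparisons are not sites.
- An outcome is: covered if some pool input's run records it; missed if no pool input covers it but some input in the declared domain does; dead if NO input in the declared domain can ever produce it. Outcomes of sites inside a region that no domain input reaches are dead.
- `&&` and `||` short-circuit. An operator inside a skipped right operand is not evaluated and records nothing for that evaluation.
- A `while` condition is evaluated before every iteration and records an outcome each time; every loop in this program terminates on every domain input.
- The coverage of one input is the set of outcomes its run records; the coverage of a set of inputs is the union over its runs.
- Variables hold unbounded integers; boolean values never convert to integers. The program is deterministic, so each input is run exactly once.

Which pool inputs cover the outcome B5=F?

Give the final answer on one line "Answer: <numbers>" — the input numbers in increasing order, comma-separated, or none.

input #1 (w=25): does not record B5=F
input #2 (w=27): does not record B5=F
input #3 (w=21): does not record B5=F
input #4 (w=5): does not record B5=F
input #5 (w=0): does not record B5=F
input #6 (w=2): does not record B5=F
input #7 (w=30): does not record B5=F
input #8 (w=23): does not record B5=F
input #9 (w=3): does not record B5=F
input #10 (w=20): does not record B5=F

Answer: none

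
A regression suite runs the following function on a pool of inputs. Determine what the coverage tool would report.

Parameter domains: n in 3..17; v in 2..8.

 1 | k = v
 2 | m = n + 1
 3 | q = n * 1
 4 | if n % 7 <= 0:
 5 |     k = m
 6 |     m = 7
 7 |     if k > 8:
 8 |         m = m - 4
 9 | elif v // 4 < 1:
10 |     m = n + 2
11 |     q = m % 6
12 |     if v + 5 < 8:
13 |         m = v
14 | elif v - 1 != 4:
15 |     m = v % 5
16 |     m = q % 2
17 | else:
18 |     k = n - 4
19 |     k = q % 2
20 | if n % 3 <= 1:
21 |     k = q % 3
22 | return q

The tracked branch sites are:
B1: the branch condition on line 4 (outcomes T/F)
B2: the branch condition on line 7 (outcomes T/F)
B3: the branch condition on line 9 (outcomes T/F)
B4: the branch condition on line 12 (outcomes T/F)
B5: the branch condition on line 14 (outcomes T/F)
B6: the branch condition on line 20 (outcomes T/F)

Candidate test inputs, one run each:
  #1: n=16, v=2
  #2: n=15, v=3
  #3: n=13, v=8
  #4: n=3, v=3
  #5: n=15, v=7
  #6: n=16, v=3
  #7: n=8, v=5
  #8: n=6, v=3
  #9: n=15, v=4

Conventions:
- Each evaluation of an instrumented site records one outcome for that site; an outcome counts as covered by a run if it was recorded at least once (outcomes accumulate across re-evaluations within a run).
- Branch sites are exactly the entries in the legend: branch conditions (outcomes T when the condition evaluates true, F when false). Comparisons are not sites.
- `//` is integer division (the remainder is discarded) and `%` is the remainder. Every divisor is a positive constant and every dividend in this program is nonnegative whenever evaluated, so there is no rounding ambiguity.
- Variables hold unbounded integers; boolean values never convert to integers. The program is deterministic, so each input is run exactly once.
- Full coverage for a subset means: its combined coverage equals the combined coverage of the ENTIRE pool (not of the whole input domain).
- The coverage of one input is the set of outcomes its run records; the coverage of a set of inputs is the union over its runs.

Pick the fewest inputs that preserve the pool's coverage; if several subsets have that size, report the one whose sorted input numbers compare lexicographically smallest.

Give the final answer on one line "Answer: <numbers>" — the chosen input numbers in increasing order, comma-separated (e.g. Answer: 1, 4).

#1 (n=16, v=2) -> B1->F, B3->T, B4->T, B6->T; covered: B1=F, B3=T, B4=T, B6=T
#2 (n=15, v=3) -> B1->F, B3->T, B4->F, B6->T; covered: B1=F, B3=T, B4=F, B6=T
#3 (n=13, v=8) -> B1->F, B3->F, B5->T, B6->T; covered: B1=F, B3=F, B5=T, B6=T
#4 (n=3, v=3) -> B1->F, B3->T, B4->F, B6->T; covered: B1=F, B3=T, B4=F, B6=T
#5 (n=15, v=7) -> B1->F, B3->F, B5->T, B6->T; covered: B1=F, B3=F, B5=T, B6=T
#6 (n=16, v=3) -> B1->F, B3->T, B4->F, B6->T; covered: B1=F, B3=T, B4=F, B6=T
#7 (n=8, v=5) -> B1->F, B3->F, B5->F, B6->F; covered: B1=F, B3=F, B5=F, B6=F
#8 (n=6, v=3) -> B1->F, B3->T, B4->F, B6->T; covered: B1=F, B3=T, B4=F, B6=T
#9 (n=15, v=4) -> B1->F, B3->F, B5->T, B6->T; covered: B1=F, B3=F, B5=T, B6=T
together the pool reaches 9 outcomes: B1=F, B3=T, B3=F, B4=T, B4=F, B5=T, B5=F, B6=T, B6=F
checked all size-1 subsets: none covers 9 outcomes (max 4/9)
checked all size-2 subsets: none covers 9 outcomes (max 7/9)
checked all size-3 subsets: none covers 9 outcomes (max 8/9)
inputs {1, 2, 3, 7} (size 4) cover everything; no size-4 subset with a lexicographically smaller index list covers all 9

Answer: 1, 2, 3, 7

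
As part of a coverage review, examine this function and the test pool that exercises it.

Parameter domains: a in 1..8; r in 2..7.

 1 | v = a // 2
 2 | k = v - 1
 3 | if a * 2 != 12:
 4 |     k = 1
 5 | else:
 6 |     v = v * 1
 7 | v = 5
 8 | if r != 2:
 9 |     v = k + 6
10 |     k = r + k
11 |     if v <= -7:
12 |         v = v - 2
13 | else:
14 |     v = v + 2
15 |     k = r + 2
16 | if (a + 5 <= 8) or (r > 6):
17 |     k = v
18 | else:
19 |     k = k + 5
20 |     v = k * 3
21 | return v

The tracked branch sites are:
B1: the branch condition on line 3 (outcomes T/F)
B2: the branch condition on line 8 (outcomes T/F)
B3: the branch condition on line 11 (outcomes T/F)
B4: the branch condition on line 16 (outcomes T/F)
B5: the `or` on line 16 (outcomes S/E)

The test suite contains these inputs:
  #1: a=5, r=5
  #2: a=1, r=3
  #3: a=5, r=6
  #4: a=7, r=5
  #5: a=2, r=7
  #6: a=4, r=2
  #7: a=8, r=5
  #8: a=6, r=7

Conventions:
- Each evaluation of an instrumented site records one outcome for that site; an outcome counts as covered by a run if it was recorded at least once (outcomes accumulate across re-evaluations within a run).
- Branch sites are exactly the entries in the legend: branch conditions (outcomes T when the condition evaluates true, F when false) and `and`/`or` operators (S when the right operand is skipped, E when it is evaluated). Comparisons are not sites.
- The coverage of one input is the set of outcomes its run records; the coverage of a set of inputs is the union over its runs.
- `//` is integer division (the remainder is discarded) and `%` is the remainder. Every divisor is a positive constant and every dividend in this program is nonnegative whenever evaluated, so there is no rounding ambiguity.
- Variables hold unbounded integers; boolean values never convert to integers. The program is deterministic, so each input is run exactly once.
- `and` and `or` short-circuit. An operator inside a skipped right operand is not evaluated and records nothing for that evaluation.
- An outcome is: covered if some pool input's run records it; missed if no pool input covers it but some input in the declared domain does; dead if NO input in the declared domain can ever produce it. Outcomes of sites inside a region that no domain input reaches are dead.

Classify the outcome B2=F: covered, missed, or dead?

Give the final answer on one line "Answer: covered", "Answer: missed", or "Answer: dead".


B2=F is recorded by pool input(s) 6 -> covered
Answer: covered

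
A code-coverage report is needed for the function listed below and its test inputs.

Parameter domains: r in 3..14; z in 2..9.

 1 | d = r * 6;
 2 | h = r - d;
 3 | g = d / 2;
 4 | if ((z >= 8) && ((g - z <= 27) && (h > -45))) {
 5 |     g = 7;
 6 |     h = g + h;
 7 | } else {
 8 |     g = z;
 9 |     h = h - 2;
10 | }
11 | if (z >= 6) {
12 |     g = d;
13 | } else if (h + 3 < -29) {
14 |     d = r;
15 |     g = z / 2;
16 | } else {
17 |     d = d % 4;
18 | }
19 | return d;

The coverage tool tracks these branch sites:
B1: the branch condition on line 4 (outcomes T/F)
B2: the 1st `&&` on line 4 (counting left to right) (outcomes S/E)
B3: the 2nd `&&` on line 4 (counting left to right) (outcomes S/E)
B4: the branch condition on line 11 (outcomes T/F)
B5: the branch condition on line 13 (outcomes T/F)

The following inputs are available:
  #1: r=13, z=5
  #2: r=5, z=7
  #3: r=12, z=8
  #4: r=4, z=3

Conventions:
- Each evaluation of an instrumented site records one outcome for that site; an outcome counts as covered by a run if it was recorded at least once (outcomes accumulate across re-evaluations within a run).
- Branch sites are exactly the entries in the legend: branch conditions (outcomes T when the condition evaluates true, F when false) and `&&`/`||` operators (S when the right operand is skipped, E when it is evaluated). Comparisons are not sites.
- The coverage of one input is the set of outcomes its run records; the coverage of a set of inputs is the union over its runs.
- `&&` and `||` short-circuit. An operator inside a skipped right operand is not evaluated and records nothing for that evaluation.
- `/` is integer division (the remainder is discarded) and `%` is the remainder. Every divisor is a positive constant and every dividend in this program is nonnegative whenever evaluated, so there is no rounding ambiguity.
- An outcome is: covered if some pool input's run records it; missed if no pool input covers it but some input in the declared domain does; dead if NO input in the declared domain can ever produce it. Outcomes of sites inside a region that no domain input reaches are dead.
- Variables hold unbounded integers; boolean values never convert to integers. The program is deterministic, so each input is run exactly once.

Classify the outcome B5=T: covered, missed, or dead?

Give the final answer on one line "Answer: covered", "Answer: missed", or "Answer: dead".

B5=T is recorded by pool input(s) 1 -> covered

Answer: covered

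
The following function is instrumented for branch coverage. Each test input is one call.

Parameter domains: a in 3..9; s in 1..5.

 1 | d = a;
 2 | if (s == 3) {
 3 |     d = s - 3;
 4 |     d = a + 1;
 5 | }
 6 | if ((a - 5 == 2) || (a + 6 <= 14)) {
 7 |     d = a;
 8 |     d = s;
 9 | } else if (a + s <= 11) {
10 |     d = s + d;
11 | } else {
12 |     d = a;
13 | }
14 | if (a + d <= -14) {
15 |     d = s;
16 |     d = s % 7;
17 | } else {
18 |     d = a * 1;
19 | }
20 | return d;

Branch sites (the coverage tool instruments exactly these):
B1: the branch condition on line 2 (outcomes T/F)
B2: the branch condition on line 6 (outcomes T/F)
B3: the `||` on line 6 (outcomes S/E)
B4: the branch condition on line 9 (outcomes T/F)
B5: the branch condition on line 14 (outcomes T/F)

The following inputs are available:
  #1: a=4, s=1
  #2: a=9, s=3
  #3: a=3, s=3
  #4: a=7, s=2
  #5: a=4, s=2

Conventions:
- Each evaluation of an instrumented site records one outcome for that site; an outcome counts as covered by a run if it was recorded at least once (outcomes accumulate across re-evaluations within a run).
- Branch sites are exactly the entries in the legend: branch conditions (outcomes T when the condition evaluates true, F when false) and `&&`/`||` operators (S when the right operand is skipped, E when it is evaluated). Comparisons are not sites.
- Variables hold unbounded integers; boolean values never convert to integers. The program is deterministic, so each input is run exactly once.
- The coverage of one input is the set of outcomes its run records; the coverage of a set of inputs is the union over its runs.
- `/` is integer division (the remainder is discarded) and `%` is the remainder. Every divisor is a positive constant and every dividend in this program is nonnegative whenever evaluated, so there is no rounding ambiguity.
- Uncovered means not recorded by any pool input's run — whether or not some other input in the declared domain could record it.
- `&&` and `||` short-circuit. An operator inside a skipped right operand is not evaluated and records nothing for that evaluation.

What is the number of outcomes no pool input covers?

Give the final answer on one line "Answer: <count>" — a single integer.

input #1 (a=4, s=1): covers B1=F, B2=T, B3=E, B5=F
input #2 (a=9, s=3): covers B1=T, B2=F, B3=E, B4=F, B5=F
input #3 (a=3, s=3): covers B1=T, B2=T, B3=E, B5=F
input #4 (a=7, s=2): covers B1=F, B2=T, B3=S, B5=F
input #5 (a=4, s=2): covers B1=F, B2=T, B3=E, B5=F
union over the pool: B1=T, B1=F, B2=T, B2=F, B3=S, B3=E, B4=F, B5=F
uncovered (2 of 10): B4=T, B5=T

Answer: 2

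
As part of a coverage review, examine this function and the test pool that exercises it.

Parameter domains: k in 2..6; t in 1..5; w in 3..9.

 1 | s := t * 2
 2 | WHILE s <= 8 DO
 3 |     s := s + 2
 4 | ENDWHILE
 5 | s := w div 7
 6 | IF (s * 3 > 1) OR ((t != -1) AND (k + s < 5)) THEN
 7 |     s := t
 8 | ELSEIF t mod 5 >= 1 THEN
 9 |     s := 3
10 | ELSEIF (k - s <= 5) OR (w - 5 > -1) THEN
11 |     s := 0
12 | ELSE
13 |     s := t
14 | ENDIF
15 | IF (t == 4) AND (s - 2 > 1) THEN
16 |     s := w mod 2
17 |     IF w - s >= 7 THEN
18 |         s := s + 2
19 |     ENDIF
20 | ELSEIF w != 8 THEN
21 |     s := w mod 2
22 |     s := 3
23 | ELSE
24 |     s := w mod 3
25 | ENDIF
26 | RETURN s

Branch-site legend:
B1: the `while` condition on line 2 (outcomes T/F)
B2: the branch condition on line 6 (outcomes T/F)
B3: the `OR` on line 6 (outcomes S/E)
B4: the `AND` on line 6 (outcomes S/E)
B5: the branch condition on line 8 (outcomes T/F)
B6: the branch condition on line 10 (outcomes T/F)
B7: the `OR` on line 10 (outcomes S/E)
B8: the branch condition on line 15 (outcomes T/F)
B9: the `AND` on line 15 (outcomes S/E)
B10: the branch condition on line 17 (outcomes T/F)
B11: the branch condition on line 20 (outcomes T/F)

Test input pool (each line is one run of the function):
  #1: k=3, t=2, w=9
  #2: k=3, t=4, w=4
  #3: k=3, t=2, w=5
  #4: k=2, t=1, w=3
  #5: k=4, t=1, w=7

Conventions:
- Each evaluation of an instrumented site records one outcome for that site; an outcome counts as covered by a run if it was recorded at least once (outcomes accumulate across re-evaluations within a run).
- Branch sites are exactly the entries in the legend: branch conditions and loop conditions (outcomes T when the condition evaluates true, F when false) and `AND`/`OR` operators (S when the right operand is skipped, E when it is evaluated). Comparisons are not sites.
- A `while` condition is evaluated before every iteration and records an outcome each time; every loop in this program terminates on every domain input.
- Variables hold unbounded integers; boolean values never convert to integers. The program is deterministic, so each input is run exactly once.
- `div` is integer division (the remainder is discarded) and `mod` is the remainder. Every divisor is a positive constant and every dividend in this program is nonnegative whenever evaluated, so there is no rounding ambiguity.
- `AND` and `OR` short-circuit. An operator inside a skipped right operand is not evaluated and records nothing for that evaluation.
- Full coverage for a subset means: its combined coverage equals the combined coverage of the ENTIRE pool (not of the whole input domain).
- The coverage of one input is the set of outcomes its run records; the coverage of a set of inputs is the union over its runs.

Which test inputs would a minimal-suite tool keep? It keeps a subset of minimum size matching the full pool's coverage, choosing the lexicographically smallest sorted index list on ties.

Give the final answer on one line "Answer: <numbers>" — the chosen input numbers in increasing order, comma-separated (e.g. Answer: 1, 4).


#1 (k=3, t=2, w=9) -> B1->T, B1->T, B1->T, B1->F, B3->S, B2->T, B9->S, B8->F, B11->T; covered: B1=T, B1=F, B2=T, B3=S, B8=F, B9=S, B11=T
#2 (k=3, t=4, w=4) -> B1->T, B1->F, B3->E, B4->E, B2->T, B9->E, B8->T, B10->F; covered: B1=T, B1=F, B2=T, B3=E, B4=E, B8=T, B9=E, B10=F
#3 (k=3, t=2, w=5) -> B1->T, B1->T, B1->T, B1->F, B3->E, B4->E, B2->T, B9->S, B8->F, B11->T; covered: B1=T, B1=F, B2=T, B3=E, B4=E, B8=F, B9=S, B11=T
#4 (k=2, t=1, w=3) -> B1->T, B1->T, B1->T, B1->T, B1->F, B3->E, B4->E, B2->T, B9->S, B8->F, B11->T; covered: B1=T, B1=F, B2=T, B3=E, B4=E, B8=F, B9=S, B11=T
#5 (k=4, t=1, w=7) -> B1->T, B1->T, B1->T, B1->T, B1->F, B3->S, B2->T, B9->S, B8->F, B11->T; covered: B1=T, B1=F, B2=T, B3=S, B8=F, B9=S, B11=T
together the pool reaches 12 outcomes: B1=T, B1=F, B2=T, B3=S, B3=E, B4=E, B8=T, B8=F, B9=S, B9=E, B10=F, B11=T
no size-1 subset reaches all 12 outcomes (best union: 8/12)
size 2: inputs {1, 2} cover all 12 outcomes, and no lexicographically smaller subset of this size does
Answer: 1, 2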